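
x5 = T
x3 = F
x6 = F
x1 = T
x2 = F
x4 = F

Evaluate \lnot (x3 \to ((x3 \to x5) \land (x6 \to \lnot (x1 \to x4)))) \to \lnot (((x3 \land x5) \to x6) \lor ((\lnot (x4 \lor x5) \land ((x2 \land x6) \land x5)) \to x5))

T

Substituting x5=T, x3=F, x6=F, x1=T, x2=F, x4=F:
x3 \to x5 = F \to T = T
x1 \to x4 = T \to F = F
\lnot (x1 \to x4) = \lnot F = T
x6 \to \lnot (x1 \to x4) = F \to T = T
(x3 \to x5) \land (x6 \to \lnot (x1 \to x4)) = T \land T = T
x3 \to ((x3 \to x5) \land (x6 \to \lnot (x1 \to x4))) = F \to T = T
\lnot (x3 \to ((x3 \to x5) \land (x6 \to \lnot (x1 \to x4)))) = \lnot T = F
x3 \land x5 = F \land T = F
(x3 \land x5) \to x6 = F \to F = T
x4 \lor x5 = F \lor T = T
\lnot (x4 \lor x5) = \lnot T = F
x2 \land x6 = F \land F = F
(x2 \land x6) \land x5 = F \land T = F
\lnot (x4 \lor x5) \land ((x2 \land x6) \land x5) = F \land F = F
(\lnot (x4 \lor x5) \land ((x2 \land x6) \land x5)) \to x5 = F \to T = T
((x3 \land x5) \to x6) \lor ((\lnot (x4 \lor x5) \land ((x2 \land x6) \land x5)) \to x5) = T \lor T = T
\lnot (((x3 \land x5) \to x6) \lor ((\lnot (x4 \lor x5) \land ((x2 \land x6) \land x5)) \to x5)) = \lnot T = F
\lnot (x3 \to ((x3 \to x5) \land (x6 \to \lnot (x1 \to x4)))) \to \lnot (((x3 \land x5) \to x6) \lor ((\lnot (x4 \lor x5) \land ((x2 \land x6) \land x5)) \to x5)) = F \to F = T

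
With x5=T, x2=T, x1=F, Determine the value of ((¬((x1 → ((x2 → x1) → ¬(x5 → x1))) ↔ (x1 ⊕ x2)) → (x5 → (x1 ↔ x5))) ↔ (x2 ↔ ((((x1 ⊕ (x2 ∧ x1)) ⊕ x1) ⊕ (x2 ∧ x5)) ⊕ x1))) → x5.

T

x2 → x1 = T → F = F
x5 → x1 = T → F = F
¬(x5 → x1) = ¬F = T
(x2 → x1) → ¬(x5 → x1) = F → T = T
x1 → ((x2 → x1) → ¬(x5 → x1)) = F → T = T
x1 ⊕ x2 = F ⊕ T = T
(x1 → ((x2 → x1) → ¬(x5 → x1))) ↔ (x1 ⊕ x2) = T ↔ T = T
¬((x1 → ((x2 → x1) → ¬(x5 → x1))) ↔ (x1 ⊕ x2)) = ¬T = F
x1 ↔ x5 = F ↔ T = F
x5 → (x1 ↔ x5) = T → F = F
¬((x1 → ((x2 → x1) → ¬(x5 → x1))) ↔ (x1 ⊕ x2)) → (x5 → (x1 ↔ x5)) = F → F = T
x2 ∧ x1 = T ∧ F = F
x1 ⊕ (x2 ∧ x1) = F ⊕ F = F
(x1 ⊕ (x2 ∧ x1)) ⊕ x1 = F ⊕ F = F
x2 ∧ x5 = T ∧ T = T
((x1 ⊕ (x2 ∧ x1)) ⊕ x1) ⊕ (x2 ∧ x5) = F ⊕ T = T
(((x1 ⊕ (x2 ∧ x1)) ⊕ x1) ⊕ (x2 ∧ x5)) ⊕ x1 = T ⊕ F = T
x2 ↔ ((((x1 ⊕ (x2 ∧ x1)) ⊕ x1) ⊕ (x2 ∧ x5)) ⊕ x1) = T ↔ T = T
(¬((x1 → ((x2 → x1) → ¬(x5 → x1))) ↔ (x1 ⊕ x2)) → (x5 → (x1 ↔ x5))) ↔ (x2 ↔ ((((x1 ⊕ (x2 ∧ x1)) ⊕ x1) ⊕ (x2 ∧ x5)) ⊕ x1)) = T ↔ T = T
((¬((x1 → ((x2 → x1) → ¬(x5 → x1))) ↔ (x1 ⊕ x2)) → (x5 → (x1 ↔ x5))) ↔ (x2 ↔ ((((x1 ⊕ (x2 ∧ x1)) ⊕ x1) ⊕ (x2 ∧ x5)) ⊕ x1))) → x5 = T → T = T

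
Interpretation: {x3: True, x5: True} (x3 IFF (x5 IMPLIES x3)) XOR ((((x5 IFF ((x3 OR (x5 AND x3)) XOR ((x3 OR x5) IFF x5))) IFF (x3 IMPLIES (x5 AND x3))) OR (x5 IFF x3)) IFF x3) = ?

False

x5 IMPLIES x3 = True IMPLIES True = True
x3 IFF (x5 IMPLIES x3) = True IFF True = True
x5 AND x3 = True AND True = True
x3 OR (x5 AND x3) = True OR True = True
x3 OR x5 = True OR True = True
(x3 OR x5) IFF x5 = True IFF True = True
(x3 OR (x5 AND x3)) XOR ((x3 OR x5) IFF x5) = True XOR True = False
x5 IFF ((x3 OR (x5 AND x3)) XOR ((x3 OR x5) IFF x5)) = True IFF False = False
x5 AND x3 = True AND True = True
x3 IMPLIES (x5 AND x3) = True IMPLIES True = True
(x5 IFF ((x3 OR (x5 AND x3)) XOR ((x3 OR x5) IFF x5))) IFF (x3 IMPLIES (x5 AND x3)) = False IFF True = False
x5 IFF x3 = True IFF True = True
((x5 IFF ((x3 OR (x5 AND x3)) XOR ((x3 OR x5) IFF x5))) IFF (x3 IMPLIES (x5 AND x3))) OR (x5 IFF x3) = False OR True = True
(((x5 IFF ((x3 OR (x5 AND x3)) XOR ((x3 OR x5) IFF x5))) IFF (x3 IMPLIES (x5 AND x3))) OR (x5 IFF x3)) IFF x3 = True IFF True = True
(x3 IFF (x5 IMPLIES x3)) XOR ((((x5 IFF ((x3 OR (x5 AND x3)) XOR ((x3 OR x5) IFF x5))) IFF (x3 IMPLIES (x5 AND x3))) OR (x5 IFF x3)) IFF x3) = True XOR True = False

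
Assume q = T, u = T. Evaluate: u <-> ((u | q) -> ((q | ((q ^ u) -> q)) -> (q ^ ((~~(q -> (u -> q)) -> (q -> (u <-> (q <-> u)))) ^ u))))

u | q = T | T = T
q ^ u = T ^ T = F
(q ^ u) -> q = F -> T = T
q | ((q ^ u) -> q) = T | T = T
u -> q = T -> T = T
q -> (u -> q) = T -> T = T
~(q -> (u -> q)) = ~T = F
~~(q -> (u -> q)) = ~F = T
q <-> u = T <-> T = T
u <-> (q <-> u) = T <-> T = T
q -> (u <-> (q <-> u)) = T -> T = T
~~(q -> (u -> q)) -> (q -> (u <-> (q <-> u))) = T -> T = T
(~~(q -> (u -> q)) -> (q -> (u <-> (q <-> u)))) ^ u = T ^ T = F
q ^ ((~~(q -> (u -> q)) -> (q -> (u <-> (q <-> u)))) ^ u) = T ^ F = T
(q | ((q ^ u) -> q)) -> (q ^ ((~~(q -> (u -> q)) -> (q -> (u <-> (q <-> u)))) ^ u)) = T -> T = T
(u | q) -> ((q | ((q ^ u) -> q)) -> (q ^ ((~~(q -> (u -> q)) -> (q -> (u <-> (q <-> u)))) ^ u))) = T -> T = T
u <-> ((u | q) -> ((q | ((q ^ u) -> q)) -> (q ^ ((~~(q -> (u -> q)) -> (q -> (u <-> (q <-> u)))) ^ u)))) = T <-> T = T

T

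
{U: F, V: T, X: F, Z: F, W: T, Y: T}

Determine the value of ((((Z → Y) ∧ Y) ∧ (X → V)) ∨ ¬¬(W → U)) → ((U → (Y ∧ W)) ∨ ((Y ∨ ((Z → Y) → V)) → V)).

T

Substituting U=F, V=T, X=F, Z=F, W=T, Y=T:
Z → Y = F → T = T
(Z → Y) ∧ Y = T ∧ T = T
X → V = F → T = T
((Z → Y) ∧ Y) ∧ (X → V) = T ∧ T = T
W → U = T → F = F
¬(W → U) = ¬F = T
¬¬(W → U) = ¬T = F
(((Z → Y) ∧ Y) ∧ (X → V)) ∨ ¬¬(W → U) = T ∨ F = T
Y ∧ W = T ∧ T = T
U → (Y ∧ W) = F → T = T
Z → Y = F → T = T
(Z → Y) → V = T → T = T
Y ∨ ((Z → Y) → V) = T ∨ T = T
(Y ∨ ((Z → Y) → V)) → V = T → T = T
(U → (Y ∧ W)) ∨ ((Y ∨ ((Z → Y) → V)) → V) = T ∨ T = T
((((Z → Y) ∧ Y) ∧ (X → V)) ∨ ¬¬(W → U)) → ((U → (Y ∧ W)) ∨ ((Y ∨ ((Z → Y) → V)) → V)) = T → T = T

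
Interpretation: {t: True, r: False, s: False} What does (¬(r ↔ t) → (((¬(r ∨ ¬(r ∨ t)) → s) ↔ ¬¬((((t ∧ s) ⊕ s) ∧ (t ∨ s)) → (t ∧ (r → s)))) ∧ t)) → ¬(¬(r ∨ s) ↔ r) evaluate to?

True

r ↔ t = False ↔ True = False
¬(r ↔ t) = ¬False = True
r ∨ t = False ∨ True = True
¬(r ∨ t) = ¬True = False
r ∨ ¬(r ∨ t) = False ∨ False = False
¬(r ∨ ¬(r ∨ t)) = ¬False = True
¬(r ∨ ¬(r ∨ t)) → s = True → False = False
t ∧ s = True ∧ False = False
(t ∧ s) ⊕ s = False ⊕ False = False
t ∨ s = True ∨ False = True
((t ∧ s) ⊕ s) ∧ (t ∨ s) = False ∧ True = False
r → s = False → False = True
t ∧ (r → s) = True ∧ True = True
(((t ∧ s) ⊕ s) ∧ (t ∨ s)) → (t ∧ (r → s)) = False → True = True
¬((((t ∧ s) ⊕ s) ∧ (t ∨ s)) → (t ∧ (r → s))) = ¬True = False
¬¬((((t ∧ s) ⊕ s) ∧ (t ∨ s)) → (t ∧ (r → s))) = ¬False = True
(¬(r ∨ ¬(r ∨ t)) → s) ↔ ¬¬((((t ∧ s) ⊕ s) ∧ (t ∨ s)) → (t ∧ (r → s))) = False ↔ True = False
((¬(r ∨ ¬(r ∨ t)) → s) ↔ ¬¬((((t ∧ s) ⊕ s) ∧ (t ∨ s)) → (t ∧ (r → s)))) ∧ t = False ∧ True = False
¬(r ↔ t) → (((¬(r ∨ ¬(r ∨ t)) → s) ↔ ¬¬((((t ∧ s) ⊕ s) ∧ (t ∨ s)) → (t ∧ (r → s)))) ∧ t) = True → False = False
r ∨ s = False ∨ False = False
¬(r ∨ s) = ¬False = True
¬(r ∨ s) ↔ r = True ↔ False = False
¬(¬(r ∨ s) ↔ r) = ¬False = True
(¬(r ↔ t) → (((¬(r ∨ ¬(r ∨ t)) → s) ↔ ¬¬((((t ∧ s) ⊕ s) ∧ (t ∨ s)) → (t ∧ (r → s)))) ∧ t)) → ¬(¬(r ∨ s) ↔ r) = False → True = True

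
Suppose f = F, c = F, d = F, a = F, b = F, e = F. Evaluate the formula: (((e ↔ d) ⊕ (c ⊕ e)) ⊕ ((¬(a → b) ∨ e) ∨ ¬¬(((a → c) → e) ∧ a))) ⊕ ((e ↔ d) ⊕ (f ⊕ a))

F

e ↔ d = F ↔ F = T
c ⊕ e = F ⊕ F = F
(e ↔ d) ⊕ (c ⊕ e) = T ⊕ F = T
a → b = F → F = T
¬(a → b) = ¬T = F
¬(a → b) ∨ e = F ∨ F = F
a → c = F → F = T
(a → c) → e = T → F = F
((a → c) → e) ∧ a = F ∧ F = F
¬(((a → c) → e) ∧ a) = ¬F = T
¬¬(((a → c) → e) ∧ a) = ¬T = F
(¬(a → b) ∨ e) ∨ ¬¬(((a → c) → e) ∧ a) = F ∨ F = F
((e ↔ d) ⊕ (c ⊕ e)) ⊕ ((¬(a → b) ∨ e) ∨ ¬¬(((a → c) → e) ∧ a)) = T ⊕ F = T
e ↔ d = F ↔ F = T
f ⊕ a = F ⊕ F = F
(e ↔ d) ⊕ (f ⊕ a) = T ⊕ F = T
(((e ↔ d) ⊕ (c ⊕ e)) ⊕ ((¬(a → b) ∨ e) ∨ ¬¬(((a → c) → e) ∧ a))) ⊕ ((e ↔ d) ⊕ (f ⊕ a)) = T ⊕ T = F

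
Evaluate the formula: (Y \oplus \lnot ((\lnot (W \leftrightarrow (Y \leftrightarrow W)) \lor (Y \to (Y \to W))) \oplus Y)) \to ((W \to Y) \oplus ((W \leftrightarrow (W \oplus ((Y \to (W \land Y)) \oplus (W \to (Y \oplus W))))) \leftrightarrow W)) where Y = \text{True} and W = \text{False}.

\text{False}

Y \leftrightarrow W = \text{True} \leftrightarrow \text{False} = \text{False}
W \leftrightarrow (Y \leftrightarrow W) = \text{False} \leftrightarrow \text{False} = \text{True}
\lnot (W \leftrightarrow (Y \leftrightarrow W)) = \lnot \text{True} = \text{False}
Y \to W = \text{True} \to \text{False} = \text{False}
Y \to (Y \to W) = \text{True} \to \text{False} = \text{False}
\lnot (W \leftrightarrow (Y \leftrightarrow W)) \lor (Y \to (Y \to W)) = \text{False} \lor \text{False} = \text{False}
(\lnot (W \leftrightarrow (Y \leftrightarrow W)) \lor (Y \to (Y \to W))) \oplus Y = \text{False} \oplus \text{True} = \text{True}
\lnot ((\lnot (W \leftrightarrow (Y \leftrightarrow W)) \lor (Y \to (Y \to W))) \oplus Y) = \lnot \text{True} = \text{False}
Y \oplus \lnot ((\lnot (W \leftrightarrow (Y \leftrightarrow W)) \lor (Y \to (Y \to W))) \oplus Y) = \text{True} \oplus \text{False} = \text{True}
W \to Y = \text{False} \to \text{True} = \text{True}
W \land Y = \text{False} \land \text{True} = \text{False}
Y \to (W \land Y) = \text{True} \to \text{False} = \text{False}
Y \oplus W = \text{True} \oplus \text{False} = \text{True}
W \to (Y \oplus W) = \text{False} \to \text{True} = \text{True}
(Y \to (W \land Y)) \oplus (W \to (Y \oplus W)) = \text{False} \oplus \text{True} = \text{True}
W \oplus ((Y \to (W \land Y)) \oplus (W \to (Y \oplus W))) = \text{False} \oplus \text{True} = \text{True}
W \leftrightarrow (W \oplus ((Y \to (W \land Y)) \oplus (W \to (Y \oplus W)))) = \text{False} \leftrightarrow \text{True} = \text{False}
(W \leftrightarrow (W \oplus ((Y \to (W \land Y)) \oplus (W \to (Y \oplus W))))) \leftrightarrow W = \text{False} \leftrightarrow \text{False} = \text{True}
(W \to Y) \oplus ((W \leftrightarrow (W \oplus ((Y \to (W \land Y)) \oplus (W \to (Y \oplus W))))) \leftrightarrow W) = \text{True} \oplus \text{True} = \text{False}
(Y \oplus \lnot ((\lnot (W \leftrightarrow (Y \leftrightarrow W)) \lor (Y \to (Y \to W))) \oplus Y)) \to ((W \to Y) \oplus ((W \leftrightarrow (W \oplus ((Y \to (W \land Y)) \oplus (W \to (Y \oplus W))))) \leftrightarrow W)) = \text{True} \to \text{False} = \text{False}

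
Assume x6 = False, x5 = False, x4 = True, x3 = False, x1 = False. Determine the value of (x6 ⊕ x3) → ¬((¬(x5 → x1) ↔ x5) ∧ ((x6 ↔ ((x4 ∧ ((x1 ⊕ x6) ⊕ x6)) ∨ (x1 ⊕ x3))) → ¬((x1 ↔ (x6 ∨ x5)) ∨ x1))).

x6 ⊕ x3 = False ⊕ False = False
x5 → x1 = False → False = True
¬(x5 → x1) = ¬True = False
¬(x5 → x1) ↔ x5 = False ↔ False = True
x1 ⊕ x6 = False ⊕ False = False
(x1 ⊕ x6) ⊕ x6 = False ⊕ False = False
x4 ∧ ((x1 ⊕ x6) ⊕ x6) = True ∧ False = False
x1 ⊕ x3 = False ⊕ False = False
(x4 ∧ ((x1 ⊕ x6) ⊕ x6)) ∨ (x1 ⊕ x3) = False ∨ False = False
x6 ↔ ((x4 ∧ ((x1 ⊕ x6) ⊕ x6)) ∨ (x1 ⊕ x3)) = False ↔ False = True
x6 ∨ x5 = False ∨ False = False
x1 ↔ (x6 ∨ x5) = False ↔ False = True
(x1 ↔ (x6 ∨ x5)) ∨ x1 = True ∨ False = True
¬((x1 ↔ (x6 ∨ x5)) ∨ x1) = ¬True = False
(x6 ↔ ((x4 ∧ ((x1 ⊕ x6) ⊕ x6)) ∨ (x1 ⊕ x3))) → ¬((x1 ↔ (x6 ∨ x5)) ∨ x1) = True → False = False
(¬(x5 → x1) ↔ x5) ∧ ((x6 ↔ ((x4 ∧ ((x1 ⊕ x6) ⊕ x6)) ∨ (x1 ⊕ x3))) → ¬((x1 ↔ (x6 ∨ x5)) ∨ x1)) = True ∧ False = False
¬((¬(x5 → x1) ↔ x5) ∧ ((x6 ↔ ((x4 ∧ ((x1 ⊕ x6) ⊕ x6)) ∨ (x1 ⊕ x3))) → ¬((x1 ↔ (x6 ∨ x5)) ∨ x1))) = ¬False = True
(x6 ⊕ x3) → ¬((¬(x5 → x1) ↔ x5) ∧ ((x6 ↔ ((x4 ∧ ((x1 ⊕ x6) ⊕ x6)) ∨ (x1 ⊕ x3))) → ¬((x1 ↔ (x6 ∨ x5)) ∨ x1))) = False → True = True

True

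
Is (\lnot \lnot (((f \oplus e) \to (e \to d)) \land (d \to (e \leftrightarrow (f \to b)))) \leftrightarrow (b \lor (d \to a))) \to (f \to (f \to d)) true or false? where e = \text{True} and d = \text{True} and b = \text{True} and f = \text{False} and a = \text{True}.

f \oplus e = \text{False} \oplus \text{True} = \text{True}
e \to d = \text{True} \to \text{True} = \text{True}
(f \oplus e) \to (e \to d) = \text{True} \to \text{True} = \text{True}
f \to b = \text{False} \to \text{True} = \text{True}
e \leftrightarrow (f \to b) = \text{True} \leftrightarrow \text{True} = \text{True}
d \to (e \leftrightarrow (f \to b)) = \text{True} \to \text{True} = \text{True}
((f \oplus e) \to (e \to d)) \land (d \to (e \leftrightarrow (f \to b))) = \text{True} \land \text{True} = \text{True}
\lnot (((f \oplus e) \to (e \to d)) \land (d \to (e \leftrightarrow (f \to b)))) = \lnot \text{True} = \text{False}
\lnot \lnot (((f \oplus e) \to (e \to d)) \land (d \to (e \leftrightarrow (f \to b)))) = \lnot \text{False} = \text{True}
d \to a = \text{True} \to \text{True} = \text{True}
b \lor (d \to a) = \text{True} \lor \text{True} = \text{True}
\lnot \lnot (((f \oplus e) \to (e \to d)) \land (d \to (e \leftrightarrow (f \to b)))) \leftrightarrow (b \lor (d \to a)) = \text{True} \leftrightarrow \text{True} = \text{True}
f \to d = \text{False} \to \text{True} = \text{True}
f \to (f \to d) = \text{False} \to \text{True} = \text{True}
(\lnot \lnot (((f \oplus e) \to (e \to d)) \land (d \to (e \leftrightarrow (f \to b)))) \leftrightarrow (b \lor (d \to a))) \to (f \to (f \to d)) = \text{True} \to \text{True} = \text{True}

\text{True}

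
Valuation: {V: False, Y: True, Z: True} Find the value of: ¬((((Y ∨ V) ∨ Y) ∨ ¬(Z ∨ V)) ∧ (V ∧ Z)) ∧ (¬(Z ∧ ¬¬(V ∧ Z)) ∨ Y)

Y ∨ V = True ∨ False = True
(Y ∨ V) ∨ Y = True ∨ True = True
Z ∨ V = True ∨ False = True
¬(Z ∨ V) = ¬True = False
((Y ∨ V) ∨ Y) ∨ ¬(Z ∨ V) = True ∨ False = True
V ∧ Z = False ∧ True = False
(((Y ∨ V) ∨ Y) ∨ ¬(Z ∨ V)) ∧ (V ∧ Z) = True ∧ False = False
¬((((Y ∨ V) ∨ Y) ∨ ¬(Z ∨ V)) ∧ (V ∧ Z)) = ¬False = True
V ∧ Z = False ∧ True = False
¬(V ∧ Z) = ¬False = True
¬¬(V ∧ Z) = ¬True = False
Z ∧ ¬¬(V ∧ Z) = True ∧ False = False
¬(Z ∧ ¬¬(V ∧ Z)) = ¬False = True
¬(Z ∧ ¬¬(V ∧ Z)) ∨ Y = True ∨ True = True
¬((((Y ∨ V) ∨ Y) ∨ ¬(Z ∨ V)) ∧ (V ∧ Z)) ∧ (¬(Z ∧ ¬¬(V ∧ Z)) ∨ Y) = True ∧ True = True

True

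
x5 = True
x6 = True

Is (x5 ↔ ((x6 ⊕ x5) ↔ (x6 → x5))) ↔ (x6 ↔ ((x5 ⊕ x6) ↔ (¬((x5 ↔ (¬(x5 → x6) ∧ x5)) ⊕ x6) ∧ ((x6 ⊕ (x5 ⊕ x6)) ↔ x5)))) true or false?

Substituting x5=True, x6=True:
x6 ⊕ x5 = True ⊕ True = False
x6 → x5 = True → True = True
(x6 ⊕ x5) ↔ (x6 → x5) = False ↔ True = False
x5 ↔ ((x6 ⊕ x5) ↔ (x6 → x5)) = True ↔ False = False
x5 ⊕ x6 = True ⊕ True = False
x5 → x6 = True → True = True
¬(x5 → x6) = ¬True = False
¬(x5 → x6) ∧ x5 = False ∧ True = False
x5 ↔ (¬(x5 → x6) ∧ x5) = True ↔ False = False
(x5 ↔ (¬(x5 → x6) ∧ x5)) ⊕ x6 = False ⊕ True = True
¬((x5 ↔ (¬(x5 → x6) ∧ x5)) ⊕ x6) = ¬True = False
x5 ⊕ x6 = True ⊕ True = False
x6 ⊕ (x5 ⊕ x6) = True ⊕ False = True
(x6 ⊕ (x5 ⊕ x6)) ↔ x5 = True ↔ True = True
¬((x5 ↔ (¬(x5 → x6) ∧ x5)) ⊕ x6) ∧ ((x6 ⊕ (x5 ⊕ x6)) ↔ x5) = False ∧ True = False
(x5 ⊕ x6) ↔ (¬((x5 ↔ (¬(x5 → x6) ∧ x5)) ⊕ x6) ∧ ((x6 ⊕ (x5 ⊕ x6)) ↔ x5)) = False ↔ False = True
x6 ↔ ((x5 ⊕ x6) ↔ (¬((x5 ↔ (¬(x5 → x6) ∧ x5)) ⊕ x6) ∧ ((x6 ⊕ (x5 ⊕ x6)) ↔ x5))) = True ↔ True = True
(x5 ↔ ((x6 ⊕ x5) ↔ (x6 → x5))) ↔ (x6 ↔ ((x5 ⊕ x6) ↔ (¬((x5 ↔ (¬(x5 → x6) ∧ x5)) ⊕ x6) ∧ ((x6 ⊕ (x5 ⊕ x6)) ↔ x5)))) = False ↔ True = False

False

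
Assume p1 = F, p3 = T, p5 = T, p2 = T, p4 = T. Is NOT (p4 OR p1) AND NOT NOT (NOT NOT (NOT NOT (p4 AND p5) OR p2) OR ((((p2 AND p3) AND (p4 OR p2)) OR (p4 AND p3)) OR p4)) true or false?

F

p4 OR p1 = T OR F = T
NOT (p4 OR p1) = NOT T = F
p4 AND p5 = T AND T = T
NOT (p4 AND p5) = NOT T = F
NOT NOT (p4 AND p5) = NOT F = T
NOT NOT (p4 AND p5) OR p2 = T OR T = T
NOT (NOT NOT (p4 AND p5) OR p2) = NOT T = F
NOT NOT (NOT NOT (p4 AND p5) OR p2) = NOT F = T
p2 AND p3 = T AND T = T
p4 OR p2 = T OR T = T
(p2 AND p3) AND (p4 OR p2) = T AND T = T
p4 AND p3 = T AND T = T
((p2 AND p3) AND (p4 OR p2)) OR (p4 AND p3) = T OR T = T
(((p2 AND p3) AND (p4 OR p2)) OR (p4 AND p3)) OR p4 = T OR T = T
NOT NOT (NOT NOT (p4 AND p5) OR p2) OR ((((p2 AND p3) AND (p4 OR p2)) OR (p4 AND p3)) OR p4) = T OR T = T
NOT (NOT NOT (NOT NOT (p4 AND p5) OR p2) OR ((((p2 AND p3) AND (p4 OR p2)) OR (p4 AND p3)) OR p4)) = NOT T = F
NOT NOT (NOT NOT (NOT NOT (p4 AND p5) OR p2) OR ((((p2 AND p3) AND (p4 OR p2)) OR (p4 AND p3)) OR p4)) = NOT F = T
NOT (p4 OR p1) AND NOT NOT (NOT NOT (NOT NOT (p4 AND p5) OR p2) OR ((((p2 AND p3) AND (p4 OR p2)) OR (p4 AND p3)) OR p4)) = F AND T = F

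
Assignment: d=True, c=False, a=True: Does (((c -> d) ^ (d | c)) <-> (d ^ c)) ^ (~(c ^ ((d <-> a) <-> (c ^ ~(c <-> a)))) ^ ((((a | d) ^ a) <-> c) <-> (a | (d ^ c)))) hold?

True

c -> d = False -> True = True
d | c = True | False = True
(c -> d) ^ (d | c) = True ^ True = False
d ^ c = True ^ False = True
((c -> d) ^ (d | c)) <-> (d ^ c) = False <-> True = False
d <-> a = True <-> True = True
c <-> a = False <-> True = False
~(c <-> a) = ~False = True
c ^ ~(c <-> a) = False ^ True = True
(d <-> a) <-> (c ^ ~(c <-> a)) = True <-> True = True
c ^ ((d <-> a) <-> (c ^ ~(c <-> a))) = False ^ True = True
~(c ^ ((d <-> a) <-> (c ^ ~(c <-> a)))) = ~True = False
a | d = True | True = True
(a | d) ^ a = True ^ True = False
((a | d) ^ a) <-> c = False <-> False = True
d ^ c = True ^ False = True
a | (d ^ c) = True | True = True
(((a | d) ^ a) <-> c) <-> (a | (d ^ c)) = True <-> True = True
~(c ^ ((d <-> a) <-> (c ^ ~(c <-> a)))) ^ ((((a | d) ^ a) <-> c) <-> (a | (d ^ c))) = False ^ True = True
(((c -> d) ^ (d | c)) <-> (d ^ c)) ^ (~(c ^ ((d <-> a) <-> (c ^ ~(c <-> a)))) ^ ((((a | d) ^ a) <-> c) <-> (a | (d ^ c)))) = False ^ True = True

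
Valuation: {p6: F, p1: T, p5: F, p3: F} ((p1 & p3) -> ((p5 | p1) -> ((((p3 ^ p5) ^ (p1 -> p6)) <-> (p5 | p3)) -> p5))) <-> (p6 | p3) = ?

F

Substituting p6=F, p1=T, p5=F, p3=F:
p1 & p3 = T & F = F
p5 | p1 = F | T = T
p3 ^ p5 = F ^ F = F
p1 -> p6 = T -> F = F
(p3 ^ p5) ^ (p1 -> p6) = F ^ F = F
p5 | p3 = F | F = F
((p3 ^ p5) ^ (p1 -> p6)) <-> (p5 | p3) = F <-> F = T
(((p3 ^ p5) ^ (p1 -> p6)) <-> (p5 | p3)) -> p5 = T -> F = F
(p5 | p1) -> ((((p3 ^ p5) ^ (p1 -> p6)) <-> (p5 | p3)) -> p5) = T -> F = F
(p1 & p3) -> ((p5 | p1) -> ((((p3 ^ p5) ^ (p1 -> p6)) <-> (p5 | p3)) -> p5)) = F -> F = T
p6 | p3 = F | F = F
((p1 & p3) -> ((p5 | p1) -> ((((p3 ^ p5) ^ (p1 -> p6)) <-> (p5 | p3)) -> p5))) <-> (p6 | p3) = T <-> F = F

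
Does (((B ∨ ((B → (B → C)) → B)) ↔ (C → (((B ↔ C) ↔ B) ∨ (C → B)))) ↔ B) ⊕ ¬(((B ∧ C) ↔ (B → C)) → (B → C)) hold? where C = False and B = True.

False

B → C = True → False = False
B → (B → C) = True → False = False
(B → (B → C)) → B = False → True = True
B ∨ ((B → (B → C)) → B) = True ∨ True = True
B ↔ C = True ↔ False = False
(B ↔ C) ↔ B = False ↔ True = False
C → B = False → True = True
((B ↔ C) ↔ B) ∨ (C → B) = False ∨ True = True
C → (((B ↔ C) ↔ B) ∨ (C → B)) = False → True = True
(B ∨ ((B → (B → C)) → B)) ↔ (C → (((B ↔ C) ↔ B) ∨ (C → B))) = True ↔ True = True
((B ∨ ((B → (B → C)) → B)) ↔ (C → (((B ↔ C) ↔ B) ∨ (C → B)))) ↔ B = True ↔ True = True
B ∧ C = True ∧ False = False
B → C = True → False = False
(B ∧ C) ↔ (B → C) = False ↔ False = True
B → C = True → False = False
((B ∧ C) ↔ (B → C)) → (B → C) = True → False = False
¬(((B ∧ C) ↔ (B → C)) → (B → C)) = ¬False = True
(((B ∨ ((B → (B → C)) → B)) ↔ (C → (((B ↔ C) ↔ B) ∨ (C → B)))) ↔ B) ⊕ ¬(((B ∧ C) ↔ (B → C)) → (B → C)) = True ⊕ True = False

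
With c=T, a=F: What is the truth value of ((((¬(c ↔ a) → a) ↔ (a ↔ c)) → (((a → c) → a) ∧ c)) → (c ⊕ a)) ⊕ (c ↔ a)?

c ↔ a = T ↔ F = F
¬(c ↔ a) = ¬F = T
¬(c ↔ a) → a = T → F = F
a ↔ c = F ↔ T = F
(¬(c ↔ a) → a) ↔ (a ↔ c) = F ↔ F = T
a → c = F → T = T
(a → c) → a = T → F = F
((a → c) → a) ∧ c = F ∧ T = F
((¬(c ↔ a) → a) ↔ (a ↔ c)) → (((a → c) → a) ∧ c) = T → F = F
c ⊕ a = T ⊕ F = T
(((¬(c ↔ a) → a) ↔ (a ↔ c)) → (((a → c) → a) ∧ c)) → (c ⊕ a) = F → T = T
c ↔ a = T ↔ F = F
((((¬(c ↔ a) → a) ↔ (a ↔ c)) → (((a → c) → a) ∧ c)) → (c ⊕ a)) ⊕ (c ↔ a) = T ⊕ F = T

T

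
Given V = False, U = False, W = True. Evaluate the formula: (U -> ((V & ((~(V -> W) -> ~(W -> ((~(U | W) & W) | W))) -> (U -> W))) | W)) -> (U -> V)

V -> W = False -> True = True
~(V -> W) = ~True = False
U | W = False | True = True
~(U | W) = ~True = False
~(U | W) & W = False & True = False
(~(U | W) & W) | W = False | True = True
W -> ((~(U | W) & W) | W) = True -> True = True
~(W -> ((~(U | W) & W) | W)) = ~True = False
~(V -> W) -> ~(W -> ((~(U | W) & W) | W)) = False -> False = True
U -> W = False -> True = True
(~(V -> W) -> ~(W -> ((~(U | W) & W) | W))) -> (U -> W) = True -> True = True
V & ((~(V -> W) -> ~(W -> ((~(U | W) & W) | W))) -> (U -> W)) = False & True = False
(V & ((~(V -> W) -> ~(W -> ((~(U | W) & W) | W))) -> (U -> W))) | W = False | True = True
U -> ((V & ((~(V -> W) -> ~(W -> ((~(U | W) & W) | W))) -> (U -> W))) | W) = False -> True = True
U -> V = False -> False = True
(U -> ((V & ((~(V -> W) -> ~(W -> ((~(U | W) & W) | W))) -> (U -> W))) | W)) -> (U -> V) = True -> True = True

True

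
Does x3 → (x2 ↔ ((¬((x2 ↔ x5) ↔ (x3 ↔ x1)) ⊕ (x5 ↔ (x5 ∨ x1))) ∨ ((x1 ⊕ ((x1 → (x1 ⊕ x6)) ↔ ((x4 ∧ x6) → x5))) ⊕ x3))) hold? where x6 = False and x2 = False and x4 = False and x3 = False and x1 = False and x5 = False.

x2 ↔ x5 = False ↔ False = True
x3 ↔ x1 = False ↔ False = True
(x2 ↔ x5) ↔ (x3 ↔ x1) = True ↔ True = True
¬((x2 ↔ x5) ↔ (x3 ↔ x1)) = ¬True = False
x5 ∨ x1 = False ∨ False = False
x5 ↔ (x5 ∨ x1) = False ↔ False = True
¬((x2 ↔ x5) ↔ (x3 ↔ x1)) ⊕ (x5 ↔ (x5 ∨ x1)) = False ⊕ True = True
x1 ⊕ x6 = False ⊕ False = False
x1 → (x1 ⊕ x6) = False → False = True
x4 ∧ x6 = False ∧ False = False
(x4 ∧ x6) → x5 = False → False = True
(x1 → (x1 ⊕ x6)) ↔ ((x4 ∧ x6) → x5) = True ↔ True = True
x1 ⊕ ((x1 → (x1 ⊕ x6)) ↔ ((x4 ∧ x6) → x5)) = False ⊕ True = True
(x1 ⊕ ((x1 → (x1 ⊕ x6)) ↔ ((x4 ∧ x6) → x5))) ⊕ x3 = True ⊕ False = True
(¬((x2 ↔ x5) ↔ (x3 ↔ x1)) ⊕ (x5 ↔ (x5 ∨ x1))) ∨ ((x1 ⊕ ((x1 → (x1 ⊕ x6)) ↔ ((x4 ∧ x6) → x5))) ⊕ x3) = True ∨ True = True
x2 ↔ ((¬((x2 ↔ x5) ↔ (x3 ↔ x1)) ⊕ (x5 ↔ (x5 ∨ x1))) ∨ ((x1 ⊕ ((x1 → (x1 ⊕ x6)) ↔ ((x4 ∧ x6) → x5))) ⊕ x3)) = False ↔ True = False
x3 → (x2 ↔ ((¬((x2 ↔ x5) ↔ (x3 ↔ x1)) ⊕ (x5 ↔ (x5 ∨ x1))) ∨ ((x1 ⊕ ((x1 → (x1 ⊕ x6)) ↔ ((x4 ∧ x6) → x5))) ⊕ x3))) = False → False = True

True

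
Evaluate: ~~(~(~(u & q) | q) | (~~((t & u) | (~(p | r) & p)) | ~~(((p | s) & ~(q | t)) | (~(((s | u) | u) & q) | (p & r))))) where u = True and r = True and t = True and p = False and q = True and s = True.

True

u & q = True & True = True
~(u & q) = ~True = False
~(u & q) | q = False | True = True
~(~(u & q) | q) = ~True = False
t & u = True & True = True
p | r = False | True = True
~(p | r) = ~True = False
~(p | r) & p = False & False = False
(t & u) | (~(p | r) & p) = True | False = True
~((t & u) | (~(p | r) & p)) = ~True = False
~~((t & u) | (~(p | r) & p)) = ~False = True
p | s = False | True = True
q | t = True | True = True
~(q | t) = ~True = False
(p | s) & ~(q | t) = True & False = False
s | u = True | True = True
(s | u) | u = True | True = True
((s | u) | u) & q = True & True = True
~(((s | u) | u) & q) = ~True = False
p & r = False & True = False
~(((s | u) | u) & q) | (p & r) = False | False = False
((p | s) & ~(q | t)) | (~(((s | u) | u) & q) | (p & r)) = False | False = False
~(((p | s) & ~(q | t)) | (~(((s | u) | u) & q) | (p & r))) = ~False = True
~~(((p | s) & ~(q | t)) | (~(((s | u) | u) & q) | (p & r))) = ~True = False
~~((t & u) | (~(p | r) & p)) | ~~(((p | s) & ~(q | t)) | (~(((s | u) | u) & q) | (p & r))) = True | False = True
~(~(u & q) | q) | (~~((t & u) | (~(p | r) & p)) | ~~(((p | s) & ~(q | t)) | (~(((s | u) | u) & q) | (p & r)))) = False | True = True
~(~(~(u & q) | q) | (~~((t & u) | (~(p | r) & p)) | ~~(((p | s) & ~(q | t)) | (~(((s | u) | u) & q) | (p & r))))) = ~True = False
~~(~(~(u & q) | q) | (~~((t & u) | (~(p | r) & p)) | ~~(((p | s) & ~(q | t)) | (~(((s | u) | u) & q) | (p & r))))) = ~False = True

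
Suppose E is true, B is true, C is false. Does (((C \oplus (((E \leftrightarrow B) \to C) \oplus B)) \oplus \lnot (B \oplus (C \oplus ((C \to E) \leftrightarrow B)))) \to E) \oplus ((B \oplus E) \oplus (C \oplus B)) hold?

E \leftrightarrow B = \text{True} \leftrightarrow \text{True} = \text{True}
(E \leftrightarrow B) \to C = \text{True} \to \text{False} = \text{False}
((E \leftrightarrow B) \to C) \oplus B = \text{False} \oplus \text{True} = \text{True}
C \oplus (((E \leftrightarrow B) \to C) \oplus B) = \text{False} \oplus \text{True} = \text{True}
C \to E = \text{False} \to \text{True} = \text{True}
(C \to E) \leftrightarrow B = \text{True} \leftrightarrow \text{True} = \text{True}
C \oplus ((C \to E) \leftrightarrow B) = \text{False} \oplus \text{True} = \text{True}
B \oplus (C \oplus ((C \to E) \leftrightarrow B)) = \text{True} \oplus \text{True} = \text{False}
\lnot (B \oplus (C \oplus ((C \to E) \leftrightarrow B))) = \lnot \text{False} = \text{True}
(C \oplus (((E \leftrightarrow B) \to C) \oplus B)) \oplus \lnot (B \oplus (C \oplus ((C \to E) \leftrightarrow B))) = \text{True} \oplus \text{True} = \text{False}
((C \oplus (((E \leftrightarrow B) \to C) \oplus B)) \oplus \lnot (B \oplus (C \oplus ((C \to E) \leftrightarrow B)))) \to E = \text{False} \to \text{True} = \text{True}
B \oplus E = \text{True} \oplus \text{True} = \text{False}
C \oplus B = \text{False} \oplus \text{True} = \text{True}
(B \oplus E) \oplus (C \oplus B) = \text{False} \oplus \text{True} = \text{True}
(((C \oplus (((E \leftrightarrow B) \to C) \oplus B)) \oplus \lnot (B \oplus (C \oplus ((C \to E) \leftrightarrow B)))) \to E) \oplus ((B \oplus E) \oplus (C \oplus B)) = \text{True} \oplus \text{True} = \text{False}

\text{False}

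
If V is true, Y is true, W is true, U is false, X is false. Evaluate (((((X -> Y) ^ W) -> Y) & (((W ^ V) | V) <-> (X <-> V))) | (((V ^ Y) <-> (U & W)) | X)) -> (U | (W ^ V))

Substituting V=1, Y=1, W=1, U=0, X=0:
X -> Y = 0 -> 1 = 1
(X -> Y) ^ W = 1 ^ 1 = 0
((X -> Y) ^ W) -> Y = 0 -> 1 = 1
W ^ V = 1 ^ 1 = 0
(W ^ V) | V = 0 | 1 = 1
X <-> V = 0 <-> 1 = 0
((W ^ V) | V) <-> (X <-> V) = 1 <-> 0 = 0
(((X -> Y) ^ W) -> Y) & (((W ^ V) | V) <-> (X <-> V)) = 1 & 0 = 0
V ^ Y = 1 ^ 1 = 0
U & W = 0 & 1 = 0
(V ^ Y) <-> (U & W) = 0 <-> 0 = 1
((V ^ Y) <-> (U & W)) | X = 1 | 0 = 1
((((X -> Y) ^ W) -> Y) & (((W ^ V) | V) <-> (X <-> V))) | (((V ^ Y) <-> (U & W)) | X) = 0 | 1 = 1
W ^ V = 1 ^ 1 = 0
U | (W ^ V) = 0 | 0 = 0
(((((X -> Y) ^ W) -> Y) & (((W ^ V) | V) <-> (X <-> V))) | (((V ^ Y) <-> (U & W)) | X)) -> (U | (W ^ V)) = 1 -> 0 = 0

0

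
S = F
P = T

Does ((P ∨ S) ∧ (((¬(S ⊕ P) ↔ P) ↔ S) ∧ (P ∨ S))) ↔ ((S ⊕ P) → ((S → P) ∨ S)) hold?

P ∨ S = T ∨ F = T
S ⊕ P = F ⊕ T = T
¬(S ⊕ P) = ¬T = F
¬(S ⊕ P) ↔ P = F ↔ T = F
(¬(S ⊕ P) ↔ P) ↔ S = F ↔ F = T
P ∨ S = T ∨ F = T
((¬(S ⊕ P) ↔ P) ↔ S) ∧ (P ∨ S) = T ∧ T = T
(P ∨ S) ∧ (((¬(S ⊕ P) ↔ P) ↔ S) ∧ (P ∨ S)) = T ∧ T = T
S ⊕ P = F ⊕ T = T
S → P = F → T = T
(S → P) ∨ S = T ∨ F = T
(S ⊕ P) → ((S → P) ∨ S) = T → T = T
((P ∨ S) ∧ (((¬(S ⊕ P) ↔ P) ↔ S) ∧ (P ∨ S))) ↔ ((S ⊕ P) → ((S → P) ∨ S)) = T ↔ T = T

T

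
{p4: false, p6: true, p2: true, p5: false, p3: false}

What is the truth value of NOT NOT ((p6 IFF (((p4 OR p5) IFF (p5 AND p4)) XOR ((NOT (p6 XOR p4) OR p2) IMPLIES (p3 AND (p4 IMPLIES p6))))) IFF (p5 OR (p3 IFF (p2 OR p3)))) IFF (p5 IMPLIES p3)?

false

Substituting p4=false, p6=true, p2=true, p5=false, p3=false:
p4 OR p5 = false OR false = false
p5 AND p4 = false AND false = false
(p4 OR p5) IFF (p5 AND p4) = false IFF false = true
p6 XOR p4 = true XOR false = true
NOT (p6 XOR p4) = NOT true = false
NOT (p6 XOR p4) OR p2 = false OR true = true
p4 IMPLIES p6 = false IMPLIES true = true
p3 AND (p4 IMPLIES p6) = false AND true = false
(NOT (p6 XOR p4) OR p2) IMPLIES (p3 AND (p4 IMPLIES p6)) = true IMPLIES false = false
((p4 OR p5) IFF (p5 AND p4)) XOR ((NOT (p6 XOR p4) OR p2) IMPLIES (p3 AND (p4 IMPLIES p6))) = true XOR false = true
p6 IFF (((p4 OR p5) IFF (p5 AND p4)) XOR ((NOT (p6 XOR p4) OR p2) IMPLIES (p3 AND (p4 IMPLIES p6)))) = true IFF true = true
p2 OR p3 = true OR false = true
p3 IFF (p2 OR p3) = false IFF true = false
p5 OR (p3 IFF (p2 OR p3)) = false OR false = false
(p6 IFF (((p4 OR p5) IFF (p5 AND p4)) XOR ((NOT (p6 XOR p4) OR p2) IMPLIES (p3 AND (p4 IMPLIES p6))))) IFF (p5 OR (p3 IFF (p2 OR p3))) = true IFF false = false
NOT ((p6 IFF (((p4 OR p5) IFF (p5 AND p4)) XOR ((NOT (p6 XOR p4) OR p2) IMPLIES (p3 AND (p4 IMPLIES p6))))) IFF (p5 OR (p3 IFF (p2 OR p3)))) = NOT false = true
NOT NOT ((p6 IFF (((p4 OR p5) IFF (p5 AND p4)) XOR ((NOT (p6 XOR p4) OR p2) IMPLIES (p3 AND (p4 IMPLIES p6))))) IFF (p5 OR (p3 IFF (p2 OR p3)))) = NOT true = false
p5 IMPLIES p3 = false IMPLIES false = true
NOT NOT ((p6 IFF (((p4 OR p5) IFF (p5 AND p4)) XOR ((NOT (p6 XOR p4) OR p2) IMPLIES (p3 AND (p4 IMPLIES p6))))) IFF (p5 OR (p3 IFF (p2 OR p3)))) IFF (p5 IMPLIES p3) = false IFF true = false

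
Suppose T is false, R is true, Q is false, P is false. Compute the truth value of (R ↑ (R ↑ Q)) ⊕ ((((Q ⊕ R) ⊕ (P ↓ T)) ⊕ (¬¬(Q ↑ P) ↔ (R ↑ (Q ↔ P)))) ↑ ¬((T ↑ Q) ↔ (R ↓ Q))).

R ↑ Q = True ↑ False = True
R ↑ (R ↑ Q) = True ↑ True = False
Q ⊕ R = False ⊕ True = True
P ↓ T = False ↓ False = True
(Q ⊕ R) ⊕ (P ↓ T) = True ⊕ True = False
Q ↑ P = False ↑ False = True
¬(Q ↑ P) = ¬True = False
¬¬(Q ↑ P) = ¬False = True
Q ↔ P = False ↔ False = True
R ↑ (Q ↔ P) = True ↑ True = False
¬¬(Q ↑ P) ↔ (R ↑ (Q ↔ P)) = True ↔ False = False
((Q ⊕ R) ⊕ (P ↓ T)) ⊕ (¬¬(Q ↑ P) ↔ (R ↑ (Q ↔ P))) = False ⊕ False = False
T ↑ Q = False ↑ False = True
R ↓ Q = True ↓ False = False
(T ↑ Q) ↔ (R ↓ Q) = True ↔ False = False
¬((T ↑ Q) ↔ (R ↓ Q)) = ¬False = True
(((Q ⊕ R) ⊕ (P ↓ T)) ⊕ (¬¬(Q ↑ P) ↔ (R ↑ (Q ↔ P)))) ↑ ¬((T ↑ Q) ↔ (R ↓ Q)) = False ↑ True = True
(R ↑ (R ↑ Q)) ⊕ ((((Q ⊕ R) ⊕ (P ↓ T)) ⊕ (¬¬(Q ↑ P) ↔ (R ↑ (Q ↔ P)))) ↑ ¬((T ↑ Q) ↔ (R ↓ Q))) = False ⊕ True = True

True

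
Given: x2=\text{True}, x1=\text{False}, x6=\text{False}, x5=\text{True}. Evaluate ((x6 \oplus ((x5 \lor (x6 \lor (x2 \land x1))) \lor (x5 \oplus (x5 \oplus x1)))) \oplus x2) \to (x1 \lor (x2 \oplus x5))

Substituting x2=\text{True}, x1=\text{False}, x6=\text{False}, x5=\text{True}:
x2 \land x1 = \text{True} \land \text{False} = \text{False}
x6 \lor (x2 \land x1) = \text{False} \lor \text{False} = \text{False}
x5 \lor (x6 \lor (x2 \land x1)) = \text{True} \lor \text{False} = \text{True}
x5 \oplus x1 = \text{True} \oplus \text{False} = \text{True}
x5 \oplus (x5 \oplus x1) = \text{True} \oplus \text{True} = \text{False}
(x5 \lor (x6 \lor (x2 \land x1))) \lor (x5 \oplus (x5 \oplus x1)) = \text{True} \lor \text{False} = \text{True}
x6 \oplus ((x5 \lor (x6 \lor (x2 \land x1))) \lor (x5 \oplus (x5 \oplus x1))) = \text{False} \oplus \text{True} = \text{True}
(x6 \oplus ((x5 \lor (x6 \lor (x2 \land x1))) \lor (x5 \oplus (x5 \oplus x1)))) \oplus x2 = \text{True} \oplus \text{True} = \text{False}
x2 \oplus x5 = \text{True} \oplus \text{True} = \text{False}
x1 \lor (x2 \oplus x5) = \text{False} \lor \text{False} = \text{False}
((x6 \oplus ((x5 \lor (x6 \lor (x2 \land x1))) \lor (x5 \oplus (x5 \oplus x1)))) \oplus x2) \to (x1 \lor (x2 \oplus x5)) = \text{False} \to \text{False} = \text{True}

\text{True}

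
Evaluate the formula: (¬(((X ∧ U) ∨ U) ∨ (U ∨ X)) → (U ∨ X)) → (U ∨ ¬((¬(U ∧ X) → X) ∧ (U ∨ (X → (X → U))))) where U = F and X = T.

X ∧ U = T ∧ F = F
(X ∧ U) ∨ U = F ∨ F = F
U ∨ X = F ∨ T = T
((X ∧ U) ∨ U) ∨ (U ∨ X) = F ∨ T = T
¬(((X ∧ U) ∨ U) ∨ (U ∨ X)) = ¬T = F
U ∨ X = F ∨ T = T
¬(((X ∧ U) ∨ U) ∨ (U ∨ X)) → (U ∨ X) = F → T = T
U ∧ X = F ∧ T = F
¬(U ∧ X) = ¬F = T
¬(U ∧ X) → X = T → T = T
X → U = T → F = F
X → (X → U) = T → F = F
U ∨ (X → (X → U)) = F ∨ F = F
(¬(U ∧ X) → X) ∧ (U ∨ (X → (X → U))) = T ∧ F = F
¬((¬(U ∧ X) → X) ∧ (U ∨ (X → (X → U)))) = ¬F = T
U ∨ ¬((¬(U ∧ X) → X) ∧ (U ∨ (X → (X → U)))) = F ∨ T = T
(¬(((X ∧ U) ∨ U) ∨ (U ∨ X)) → (U ∨ X)) → (U ∨ ¬((¬(U ∧ X) → X) ∧ (U ∨ (X → (X → U))))) = T → T = T

T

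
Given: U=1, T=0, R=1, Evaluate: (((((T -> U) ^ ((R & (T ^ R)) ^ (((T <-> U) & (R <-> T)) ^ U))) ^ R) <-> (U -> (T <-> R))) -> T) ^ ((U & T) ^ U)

1

T -> U = 0 -> 1 = 1
T ^ R = 0 ^ 1 = 1
R & (T ^ R) = 1 & 1 = 1
T <-> U = 0 <-> 1 = 0
R <-> T = 1 <-> 0 = 0
(T <-> U) & (R <-> T) = 0 & 0 = 0
((T <-> U) & (R <-> T)) ^ U = 0 ^ 1 = 1
(R & (T ^ R)) ^ (((T <-> U) & (R <-> T)) ^ U) = 1 ^ 1 = 0
(T -> U) ^ ((R & (T ^ R)) ^ (((T <-> U) & (R <-> T)) ^ U)) = 1 ^ 0 = 1
((T -> U) ^ ((R & (T ^ R)) ^ (((T <-> U) & (R <-> T)) ^ U))) ^ R = 1 ^ 1 = 0
T <-> R = 0 <-> 1 = 0
U -> (T <-> R) = 1 -> 0 = 0
(((T -> U) ^ ((R & (T ^ R)) ^ (((T <-> U) & (R <-> T)) ^ U))) ^ R) <-> (U -> (T <-> R)) = 0 <-> 0 = 1
((((T -> U) ^ ((R & (T ^ R)) ^ (((T <-> U) & (R <-> T)) ^ U))) ^ R) <-> (U -> (T <-> R))) -> T = 1 -> 0 = 0
U & T = 1 & 0 = 0
(U & T) ^ U = 0 ^ 1 = 1
(((((T -> U) ^ ((R & (T ^ R)) ^ (((T <-> U) & (R <-> T)) ^ U))) ^ R) <-> (U -> (T <-> R))) -> T) ^ ((U & T) ^ U) = 0 ^ 1 = 1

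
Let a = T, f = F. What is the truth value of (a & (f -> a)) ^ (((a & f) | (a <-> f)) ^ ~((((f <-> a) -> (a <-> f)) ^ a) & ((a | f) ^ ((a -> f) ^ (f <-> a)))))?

F

f -> a = F -> T = T
a & (f -> a) = T & T = T
a & f = T & F = F
a <-> f = T <-> F = F
(a & f) | (a <-> f) = F | F = F
f <-> a = F <-> T = F
a <-> f = T <-> F = F
(f <-> a) -> (a <-> f) = F -> F = T
((f <-> a) -> (a <-> f)) ^ a = T ^ T = F
a | f = T | F = T
a -> f = T -> F = F
f <-> a = F <-> T = F
(a -> f) ^ (f <-> a) = F ^ F = F
(a | f) ^ ((a -> f) ^ (f <-> a)) = T ^ F = T
(((f <-> a) -> (a <-> f)) ^ a) & ((a | f) ^ ((a -> f) ^ (f <-> a))) = F & T = F
~((((f <-> a) -> (a <-> f)) ^ a) & ((a | f) ^ ((a -> f) ^ (f <-> a)))) = ~F = T
((a & f) | (a <-> f)) ^ ~((((f <-> a) -> (a <-> f)) ^ a) & ((a | f) ^ ((a -> f) ^ (f <-> a)))) = F ^ T = T
(a & (f -> a)) ^ (((a & f) | (a <-> f)) ^ ~((((f <-> a) -> (a <-> f)) ^ a) & ((a | f) ^ ((a -> f) ^ (f <-> a))))) = T ^ T = F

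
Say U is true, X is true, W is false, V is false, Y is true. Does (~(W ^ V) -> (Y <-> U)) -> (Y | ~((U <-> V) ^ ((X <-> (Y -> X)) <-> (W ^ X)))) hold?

Substituting U=True, X=True, W=False, V=False, Y=True:
W ^ V = False ^ False = False
~(W ^ V) = ~False = True
Y <-> U = True <-> True = True
~(W ^ V) -> (Y <-> U) = True -> True = True
U <-> V = True <-> False = False
Y -> X = True -> True = True
X <-> (Y -> X) = True <-> True = True
W ^ X = False ^ True = True
(X <-> (Y -> X)) <-> (W ^ X) = True <-> True = True
(U <-> V) ^ ((X <-> (Y -> X)) <-> (W ^ X)) = False ^ True = True
~((U <-> V) ^ ((X <-> (Y -> X)) <-> (W ^ X))) = ~True = False
Y | ~((U <-> V) ^ ((X <-> (Y -> X)) <-> (W ^ X))) = True | False = True
(~(W ^ V) -> (Y <-> U)) -> (Y | ~((U <-> V) ^ ((X <-> (Y -> X)) <-> (W ^ X)))) = True -> True = True

True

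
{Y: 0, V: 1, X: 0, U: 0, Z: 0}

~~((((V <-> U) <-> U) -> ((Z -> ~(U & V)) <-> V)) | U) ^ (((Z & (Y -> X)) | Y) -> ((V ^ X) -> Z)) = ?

Substituting Y=0, V=1, X=0, U=0, Z=0:
V <-> U = 1 <-> 0 = 0
(V <-> U) <-> U = 0 <-> 0 = 1
U & V = 0 & 1 = 0
~(U & V) = ~0 = 1
Z -> ~(U & V) = 0 -> 1 = 1
(Z -> ~(U & V)) <-> V = 1 <-> 1 = 1
((V <-> U) <-> U) -> ((Z -> ~(U & V)) <-> V) = 1 -> 1 = 1
(((V <-> U) <-> U) -> ((Z -> ~(U & V)) <-> V)) | U = 1 | 0 = 1
~((((V <-> U) <-> U) -> ((Z -> ~(U & V)) <-> V)) | U) = ~1 = 0
~~((((V <-> U) <-> U) -> ((Z -> ~(U & V)) <-> V)) | U) = ~0 = 1
Y -> X = 0 -> 0 = 1
Z & (Y -> X) = 0 & 1 = 0
(Z & (Y -> X)) | Y = 0 | 0 = 0
V ^ X = 1 ^ 0 = 1
(V ^ X) -> Z = 1 -> 0 = 0
((Z & (Y -> X)) | Y) -> ((V ^ X) -> Z) = 0 -> 0 = 1
~~((((V <-> U) <-> U) -> ((Z -> ~(U & V)) <-> V)) | U) ^ (((Z & (Y -> X)) | Y) -> ((V ^ X) -> Z)) = 1 ^ 1 = 0

0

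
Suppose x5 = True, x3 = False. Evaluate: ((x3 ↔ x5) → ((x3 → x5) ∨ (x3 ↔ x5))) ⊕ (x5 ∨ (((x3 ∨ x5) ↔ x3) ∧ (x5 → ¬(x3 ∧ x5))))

Substituting x5=True, x3=False:
x3 ↔ x5 = False ↔ True = False
x3 → x5 = False → True = True
x3 ↔ x5 = False ↔ True = False
(x3 → x5) ∨ (x3 ↔ x5) = True ∨ False = True
(x3 ↔ x5) → ((x3 → x5) ∨ (x3 ↔ x5)) = False → True = True
x3 ∨ x5 = False ∨ True = True
(x3 ∨ x5) ↔ x3 = True ↔ False = False
x3 ∧ x5 = False ∧ True = False
¬(x3 ∧ x5) = ¬False = True
x5 → ¬(x3 ∧ x5) = True → True = True
((x3 ∨ x5) ↔ x3) ∧ (x5 → ¬(x3 ∧ x5)) = False ∧ True = False
x5 ∨ (((x3 ∨ x5) ↔ x3) ∧ (x5 → ¬(x3 ∧ x5))) = True ∨ False = True
((x3 ↔ x5) → ((x3 → x5) ∨ (x3 ↔ x5))) ⊕ (x5 ∨ (((x3 ∨ x5) ↔ x3) ∧ (x5 → ¬(x3 ∧ x5)))) = True ⊕ True = False

False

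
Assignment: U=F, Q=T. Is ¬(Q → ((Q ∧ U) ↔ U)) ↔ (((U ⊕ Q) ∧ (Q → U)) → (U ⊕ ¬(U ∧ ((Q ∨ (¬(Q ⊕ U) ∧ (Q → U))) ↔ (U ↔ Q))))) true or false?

Q ∧ U = T ∧ F = F
(Q ∧ U) ↔ U = F ↔ F = T
Q → ((Q ∧ U) ↔ U) = T → T = T
¬(Q → ((Q ∧ U) ↔ U)) = ¬T = F
U ⊕ Q = F ⊕ T = T
Q → U = T → F = F
(U ⊕ Q) ∧ (Q → U) = T ∧ F = F
Q ⊕ U = T ⊕ F = T
¬(Q ⊕ U) = ¬T = F
Q → U = T → F = F
¬(Q ⊕ U) ∧ (Q → U) = F ∧ F = F
Q ∨ (¬(Q ⊕ U) ∧ (Q → U)) = T ∨ F = T
U ↔ Q = F ↔ T = F
(Q ∨ (¬(Q ⊕ U) ∧ (Q → U))) ↔ (U ↔ Q) = T ↔ F = F
U ∧ ((Q ∨ (¬(Q ⊕ U) ∧ (Q → U))) ↔ (U ↔ Q)) = F ∧ F = F
¬(U ∧ ((Q ∨ (¬(Q ⊕ U) ∧ (Q → U))) ↔ (U ↔ Q))) = ¬F = T
U ⊕ ¬(U ∧ ((Q ∨ (¬(Q ⊕ U) ∧ (Q → U))) ↔ (U ↔ Q))) = F ⊕ T = T
((U ⊕ Q) ∧ (Q → U)) → (U ⊕ ¬(U ∧ ((Q ∨ (¬(Q ⊕ U) ∧ (Q → U))) ↔ (U ↔ Q)))) = F → T = T
¬(Q → ((Q ∧ U) ↔ U)) ↔ (((U ⊕ Q) ∧ (Q → U)) → (U ⊕ ¬(U ∧ ((Q ∨ (¬(Q ⊕ U) ∧ (Q → U))) ↔ (U ↔ Q))))) = F ↔ T = F

F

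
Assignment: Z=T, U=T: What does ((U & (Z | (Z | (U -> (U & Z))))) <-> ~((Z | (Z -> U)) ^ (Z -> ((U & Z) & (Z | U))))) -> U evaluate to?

T

Substituting Z=T, U=T:
U & Z = T & T = T
U -> (U & Z) = T -> T = T
Z | (U -> (U & Z)) = T | T = T
Z | (Z | (U -> (U & Z))) = T | T = T
U & (Z | (Z | (U -> (U & Z)))) = T & T = T
Z -> U = T -> T = T
Z | (Z -> U) = T | T = T
U & Z = T & T = T
Z | U = T | T = T
(U & Z) & (Z | U) = T & T = T
Z -> ((U & Z) & (Z | U)) = T -> T = T
(Z | (Z -> U)) ^ (Z -> ((U & Z) & (Z | U))) = T ^ T = F
~((Z | (Z -> U)) ^ (Z -> ((U & Z) & (Z | U)))) = ~F = T
(U & (Z | (Z | (U -> (U & Z))))) <-> ~((Z | (Z -> U)) ^ (Z -> ((U & Z) & (Z | U)))) = T <-> T = T
((U & (Z | (Z | (U -> (U & Z))))) <-> ~((Z | (Z -> U)) ^ (Z -> ((U & Z) & (Z | U))))) -> U = T -> T = T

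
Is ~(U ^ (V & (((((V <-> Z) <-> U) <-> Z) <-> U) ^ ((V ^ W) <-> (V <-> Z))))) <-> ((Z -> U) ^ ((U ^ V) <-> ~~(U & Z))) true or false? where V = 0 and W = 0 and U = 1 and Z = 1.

Substituting V=0, W=0, U=1, Z=1:
V <-> Z = 0 <-> 1 = 0
(V <-> Z) <-> U = 0 <-> 1 = 0
((V <-> Z) <-> U) <-> Z = 0 <-> 1 = 0
(((V <-> Z) <-> U) <-> Z) <-> U = 0 <-> 1 = 0
V ^ W = 0 ^ 0 = 0
V <-> Z = 0 <-> 1 = 0
(V ^ W) <-> (V <-> Z) = 0 <-> 0 = 1
((((V <-> Z) <-> U) <-> Z) <-> U) ^ ((V ^ W) <-> (V <-> Z)) = 0 ^ 1 = 1
V & (((((V <-> Z) <-> U) <-> Z) <-> U) ^ ((V ^ W) <-> (V <-> Z))) = 0 & 1 = 0
U ^ (V & (((((V <-> Z) <-> U) <-> Z) <-> U) ^ ((V ^ W) <-> (V <-> Z)))) = 1 ^ 0 = 1
~(U ^ (V & (((((V <-> Z) <-> U) <-> Z) <-> U) ^ ((V ^ W) <-> (V <-> Z))))) = ~1 = 0
Z -> U = 1 -> 1 = 1
U ^ V = 1 ^ 0 = 1
U & Z = 1 & 1 = 1
~(U & Z) = ~1 = 0
~~(U & Z) = ~0 = 1
(U ^ V) <-> ~~(U & Z) = 1 <-> 1 = 1
(Z -> U) ^ ((U ^ V) <-> ~~(U & Z)) = 1 ^ 1 = 0
~(U ^ (V & (((((V <-> Z) <-> U) <-> Z) <-> U) ^ ((V ^ W) <-> (V <-> Z))))) <-> ((Z -> U) ^ ((U ^ V) <-> ~~(U & Z))) = 0 <-> 0 = 1

1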